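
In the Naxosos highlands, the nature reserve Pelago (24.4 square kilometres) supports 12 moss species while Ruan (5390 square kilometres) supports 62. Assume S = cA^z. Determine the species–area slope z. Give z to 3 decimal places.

0.304

Taking logs: ln S = ln c + z ln A, so z = (ln S₂ − ln S₁)/(ln A₂ − ln A₁).
z = ln(62/12) / ln(5390/24.4) = ln(5.167) / ln(220.9) = 1.6422 / 5.3977 = 0.3042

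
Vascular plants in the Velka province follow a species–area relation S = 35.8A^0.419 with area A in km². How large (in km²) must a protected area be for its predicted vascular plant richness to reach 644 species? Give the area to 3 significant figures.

644 = 35.8 × A^0.419  ⇒  A^0.419 = 644/35.8 = 17.99
ln A = ln(17.99) / 0.419 = 2.8898 / 0.419 = 6.8968
A = e^6.8968 ≈ 989.1 km²

989 km²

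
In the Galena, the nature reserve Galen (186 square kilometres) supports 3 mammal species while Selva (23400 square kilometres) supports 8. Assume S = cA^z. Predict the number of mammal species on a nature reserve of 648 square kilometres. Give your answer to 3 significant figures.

z = ln(8/3) / ln(23400/186) = 0.9808 / 4.8347 = 0.2029
c = 3 / 186^0.2029 = 3 / 2.887 = 1.039
S₃ = 1.039 × 648^0.2029 = 1.039 × 3.719 ≈ 3.864

3.86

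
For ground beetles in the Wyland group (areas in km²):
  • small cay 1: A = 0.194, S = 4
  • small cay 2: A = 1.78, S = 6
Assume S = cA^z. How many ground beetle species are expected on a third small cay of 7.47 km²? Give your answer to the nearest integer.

8

z = ln(6/4) / ln(1.78/0.194) = 0.4055 / 2.2165 = 0.1829
c = 4 / 0.194^0.1829 = 4 / 0.7408 = 5.399
S₃ = 5.399 × 7.47^0.1829 = 5.399 × 1.445 ≈ 7.8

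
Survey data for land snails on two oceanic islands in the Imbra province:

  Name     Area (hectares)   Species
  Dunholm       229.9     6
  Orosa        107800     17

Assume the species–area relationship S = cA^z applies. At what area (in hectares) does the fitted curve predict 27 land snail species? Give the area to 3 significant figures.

z = ln(17/6) / ln(107800/229.9) = 1.0415 / 6.1504 = 0.1693
c = 6 / 229.9^0.1693 = 6 / 2.511 = 2.389
A = (27/2.389)^(1/0.1693) ⇒ ln A = ln(11.3)/0.1693 = 14.3201
A = e^14.3201 ≈ 1656294 hectares

1660000 hectares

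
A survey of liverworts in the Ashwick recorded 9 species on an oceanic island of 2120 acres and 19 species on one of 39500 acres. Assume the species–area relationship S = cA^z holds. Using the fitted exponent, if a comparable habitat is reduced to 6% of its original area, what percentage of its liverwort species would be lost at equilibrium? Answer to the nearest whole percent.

z = ln(19/9) / ln(39500/2120) = 0.7472 / 2.9249 = 0.2555
S_new/S_old = (A_new/A_old)^z = 0.06^0.2555 = exp(0.2555 × -2.8134) = 0.4874
Fraction lost = 1 − 0.4874 = 0.5126

51%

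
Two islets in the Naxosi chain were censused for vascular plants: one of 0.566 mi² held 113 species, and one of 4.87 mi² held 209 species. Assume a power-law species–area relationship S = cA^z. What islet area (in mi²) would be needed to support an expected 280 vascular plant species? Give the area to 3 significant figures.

z = ln(209/113) / ln(4.87/0.566) = 0.6149 / 2.1523 = 0.2857
c = 113 / 0.566^0.2857 = 113 / 0.8499 = 133
A = (280/133)^(1/0.2857) ⇒ ln A = ln(2.106)/0.2857 = 2.6067
A = e^2.6067 ≈ 13.55 mi²

13.6 mi²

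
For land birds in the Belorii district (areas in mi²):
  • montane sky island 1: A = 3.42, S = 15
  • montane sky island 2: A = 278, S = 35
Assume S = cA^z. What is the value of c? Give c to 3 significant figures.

z = ln(S₂/S₁) / ln(A₂/A₁) = ln(35/15) / ln(278/3.42) = 0.8473 / 4.3980 = 0.1927
c = S₁ / A₁^z = 15 / 3.42^0.1927 = 15 / 1.267 = 11.84

11.8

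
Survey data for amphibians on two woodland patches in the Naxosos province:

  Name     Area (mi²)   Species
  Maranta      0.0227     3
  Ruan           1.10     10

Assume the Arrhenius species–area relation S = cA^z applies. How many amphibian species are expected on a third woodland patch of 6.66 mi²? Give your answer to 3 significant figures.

z = ln(10/3) / ln(1.1/0.0227) = 1.2040 / 3.8807 = 0.3102
c = 3 / 0.0227^0.3102 = 3 / 0.309 = 9.709
S₃ = 9.709 × 6.66^0.3102 = 9.709 × 1.801 ≈ 17.48

17.5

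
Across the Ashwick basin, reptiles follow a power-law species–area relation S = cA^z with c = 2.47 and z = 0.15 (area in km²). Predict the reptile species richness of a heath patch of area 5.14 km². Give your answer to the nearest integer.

3 species

S = 2.47 × 5.14^0.15
ln S = ln 2.47 + 0.15 × ln 5.14 = 0.9042 + 0.15 × 1.6371 = 1.1498
S = e^1.1498 ≈ 3.157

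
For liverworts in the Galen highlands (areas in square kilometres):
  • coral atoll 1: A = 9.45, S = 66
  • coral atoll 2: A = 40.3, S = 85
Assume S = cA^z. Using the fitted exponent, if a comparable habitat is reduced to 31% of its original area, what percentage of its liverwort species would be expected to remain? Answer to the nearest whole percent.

82%

z = ln(85/66) / ln(40.3/9.45) = 0.2530 / 1.4503 = 0.1744
S_new/S_old = (A_new/A_old)^z = 0.31^0.1744 = exp(0.1744 × -1.1712) = 0.8152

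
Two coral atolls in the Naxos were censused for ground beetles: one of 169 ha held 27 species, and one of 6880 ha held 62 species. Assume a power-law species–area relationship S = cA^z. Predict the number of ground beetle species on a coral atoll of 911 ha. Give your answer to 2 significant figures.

39

z = ln(62/27) / ln(6880/169) = 0.8313 / 3.7065 = 0.2243
c = 27 / 169^0.2243 = 27 / 3.16 = 8.545
S₃ = 8.545 × 911^0.2243 = 8.545 × 4.611 ≈ 39.4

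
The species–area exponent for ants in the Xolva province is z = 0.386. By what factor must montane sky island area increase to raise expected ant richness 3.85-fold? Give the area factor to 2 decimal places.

32.87

(A₂/A₁)^0.386 = 3.85, so A₂/A₁ = 3.85^(1/0.386) = 3.85^2.591
ln(A₂/A₁) = ln 3.85 / 0.386 = 1.3481 / 0.386 = 3.4924
A₂/A₁ = e^3.4924 ≈ 32.87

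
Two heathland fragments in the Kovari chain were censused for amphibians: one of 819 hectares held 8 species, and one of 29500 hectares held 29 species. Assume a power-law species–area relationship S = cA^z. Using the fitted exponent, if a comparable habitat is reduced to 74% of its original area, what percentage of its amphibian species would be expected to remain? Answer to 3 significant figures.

89.7%

z = ln(29/8) / ln(29500/819) = 1.2879 / 3.5841 = 0.3593
S_new/S_old = (A_new/A_old)^z = 0.74^0.3593 = exp(0.3593 × -0.3011) = 0.8975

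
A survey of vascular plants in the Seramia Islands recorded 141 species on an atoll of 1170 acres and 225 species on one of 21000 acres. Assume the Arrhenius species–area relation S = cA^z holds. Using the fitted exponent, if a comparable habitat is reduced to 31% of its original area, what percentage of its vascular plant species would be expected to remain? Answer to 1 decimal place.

82.7%

z = ln(225/141) / ln(21000/1170) = 0.4673 / 2.8875 = 0.1618
S_new/S_old = (A_new/A_old)^z = 0.31^0.1618 = exp(0.1618 × -1.1712) = 0.8273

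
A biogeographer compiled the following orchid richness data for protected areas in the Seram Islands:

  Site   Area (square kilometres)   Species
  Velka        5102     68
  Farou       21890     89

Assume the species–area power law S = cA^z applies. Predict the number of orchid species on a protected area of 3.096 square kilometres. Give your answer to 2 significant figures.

17

z = ln(89/68) / ln(21890/5102) = 0.2691 / 1.4564 = 0.1848
c = 68 / 5102^0.1848 = 68 / 4.843 = 14.04
S₃ = 14.04 × 3.096^0.1848 = 14.04 × 1.232 ≈ 17.3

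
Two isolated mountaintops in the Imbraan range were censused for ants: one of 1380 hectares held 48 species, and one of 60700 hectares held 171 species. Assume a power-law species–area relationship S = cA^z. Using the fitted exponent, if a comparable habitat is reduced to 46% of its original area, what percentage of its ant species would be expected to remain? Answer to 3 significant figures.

77.0%

z = ln(171/48) / ln(60700/1380) = 1.2705 / 3.7839 = 0.3358
S_new/S_old = (A_new/A_old)^z = 0.46^0.3358 = exp(0.3358 × -0.7765) = 0.7705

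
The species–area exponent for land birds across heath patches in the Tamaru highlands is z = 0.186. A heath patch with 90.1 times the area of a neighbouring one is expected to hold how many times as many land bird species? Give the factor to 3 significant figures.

S₂/S₁ = (A₂/A₁)^z = 90.1^0.186
ln(S₂/S₁) = 0.186 × ln 90.1 = 0.186 × 4.5009 = 0.8372
S₂/S₁ = e^0.8372 ≈ 2.31

2.31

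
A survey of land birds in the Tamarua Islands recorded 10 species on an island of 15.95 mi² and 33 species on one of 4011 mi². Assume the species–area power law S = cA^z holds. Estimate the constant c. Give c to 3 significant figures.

z = ln(S₂/S₁) / ln(A₂/A₁) = ln(33/10) / ln(4011/15.95) = 1.1939 / 5.5273 = 0.2160
c = S₁ / A₁^z = 10 / 15.95^0.2160 = 10 / 1.819 = 5.498

5.50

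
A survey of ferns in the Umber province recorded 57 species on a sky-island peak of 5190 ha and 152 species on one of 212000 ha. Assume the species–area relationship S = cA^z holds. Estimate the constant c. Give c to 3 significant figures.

z = ln(S₂/S₁) / ln(A₂/A₁) = ln(152/57) / ln(212000/5190) = 0.9808 / 3.7099 = 0.2644
c = S₁ / A₁^z = 57 / 5190^0.2644 = 57 / 9.599 = 5.938

5.94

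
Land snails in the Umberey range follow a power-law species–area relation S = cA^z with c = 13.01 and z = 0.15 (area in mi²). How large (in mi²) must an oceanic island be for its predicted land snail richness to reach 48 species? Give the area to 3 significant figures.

6020 mi²

48 = 13.01 × A^0.15  ⇒  A^0.15 = 48/13.01 = 3.689
ln A = ln(3.689) / 0.15 = 1.3055 / 0.15 = 8.7032
A = e^8.7032 ≈ 6022 mi²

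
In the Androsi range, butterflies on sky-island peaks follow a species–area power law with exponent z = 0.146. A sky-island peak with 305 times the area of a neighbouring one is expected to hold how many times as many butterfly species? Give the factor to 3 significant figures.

S₂/S₁ = (A₂/A₁)^z = 305^0.146
ln(S₂/S₁) = 0.146 × ln 305 = 0.146 × 5.7203 = 0.8352
S₂/S₁ = e^0.8352 ≈ 2.305

2.31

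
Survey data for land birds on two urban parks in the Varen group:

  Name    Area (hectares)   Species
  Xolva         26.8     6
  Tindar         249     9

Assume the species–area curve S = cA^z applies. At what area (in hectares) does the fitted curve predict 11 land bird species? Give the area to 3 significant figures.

z = ln(9/6) / ln(249/26.8) = 0.4055 / 2.2291 = 0.1819
c = 6 / 26.8^0.1819 = 6 / 1.819 = 3.299
A = (11/3.299)^(1/0.1819) ⇒ ln A = ln(3.334)/0.1819 = 6.6206
A = e^6.6206 ≈ 750.4 hectares

750 hectares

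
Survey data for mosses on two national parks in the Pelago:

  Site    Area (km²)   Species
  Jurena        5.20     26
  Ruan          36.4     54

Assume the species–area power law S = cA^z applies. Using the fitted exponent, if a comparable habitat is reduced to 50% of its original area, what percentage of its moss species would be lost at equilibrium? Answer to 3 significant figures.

22.9%

z = ln(54/26) / ln(36.4/5.2) = 0.7309 / 1.9459 = 0.3756
S_new/S_old = (A_new/A_old)^z = 0.5^0.3756 = exp(0.3756 × -0.6931) = 0.7708
Fraction lost = 1 − 0.7708 = 0.2292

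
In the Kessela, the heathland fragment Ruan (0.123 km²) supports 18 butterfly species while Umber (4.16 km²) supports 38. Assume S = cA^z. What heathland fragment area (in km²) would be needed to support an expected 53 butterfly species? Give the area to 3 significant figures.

z = ln(38/18) / ln(4.16/0.123) = 0.7472 / 3.5211 = 0.2122
c = 18 / 0.123^0.2122 = 18 / 0.641 = 28.08
A = (53/28.08)^(1/0.2122) ⇒ ln A = ln(1.887)/0.2122 = 2.9933
A = e^2.9933 ≈ 19.95 km²

20.0 km²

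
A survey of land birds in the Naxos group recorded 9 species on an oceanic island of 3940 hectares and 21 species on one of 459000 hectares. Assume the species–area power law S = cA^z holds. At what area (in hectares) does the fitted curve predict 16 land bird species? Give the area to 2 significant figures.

100000 hectares

z = ln(21/9) / ln(459000/3940) = 0.8473 / 4.7579 = 0.1781
c = 9 / 3940^0.1781 = 9 / 4.368 = 2.06
A = (16/2.06)^(1/0.1781) ⇒ ln A = ln(7.766)/0.1781 = 11.5098
A = e^11.5098 ≈ 99688 hectares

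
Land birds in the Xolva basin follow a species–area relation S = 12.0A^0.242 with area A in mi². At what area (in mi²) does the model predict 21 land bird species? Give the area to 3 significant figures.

10.1 mi²

21 = 12 × A^0.242  ⇒  A^0.242 = 21/12 = 1.75
ln A = ln(1.75) / 0.242 = 0.5596 / 0.242 = 2.3125
A = e^2.3125 ≈ 10.1 mi²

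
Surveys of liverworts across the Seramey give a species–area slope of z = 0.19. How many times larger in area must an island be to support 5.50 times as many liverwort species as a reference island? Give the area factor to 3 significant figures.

7880

(A₂/A₁)^0.19 = 5.5, so A₂/A₁ = 5.5^(1/0.19) = 5.5^5.263
ln(A₂/A₁) = ln 5.5 / 0.19 = 1.7047 / 0.19 = 8.9724
A₂/A₁ = e^8.9724 ≈ 7882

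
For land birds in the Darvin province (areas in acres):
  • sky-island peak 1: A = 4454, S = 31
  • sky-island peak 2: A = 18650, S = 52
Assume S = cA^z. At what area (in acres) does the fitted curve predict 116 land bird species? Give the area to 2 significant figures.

z = ln(52/31) / ln(18650/4454) = 0.5173 / 1.4320 = 0.3612
c = 31 / 4454^0.3612 = 31 / 20.79 = 1.491
A = (116/1.491)^(1/0.3612) ⇒ ln A = ln(77.81)/0.3612 = 12.0549
A = e^12.0549 ≈ 171944 acres

170000 acres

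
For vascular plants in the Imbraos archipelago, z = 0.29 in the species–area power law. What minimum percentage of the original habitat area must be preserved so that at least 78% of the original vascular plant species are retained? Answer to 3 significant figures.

42.5%

Need (A_new/A_old)^0.29 = 0.78, so A_new/A_old = 0.78^(1/0.29) = 0.78^3.448
ln(A_new/A_old) = ln 0.78 / 0.29 = -0.2485 / 0.29 = -0.8568
A_new/A_old = e^-0.8568 ≈ 0.4245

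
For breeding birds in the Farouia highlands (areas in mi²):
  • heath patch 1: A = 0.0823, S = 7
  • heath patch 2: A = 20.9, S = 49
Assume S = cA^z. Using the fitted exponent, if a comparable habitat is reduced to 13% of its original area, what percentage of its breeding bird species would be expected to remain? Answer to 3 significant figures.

z = ln(49/7) / ln(20.9/0.0823) = 1.9459 / 5.5371 = 0.3514
S_new/S_old = (A_new/A_old)^z = 0.13^0.3514 = exp(0.3514 × -2.0402) = 0.4882

48.8%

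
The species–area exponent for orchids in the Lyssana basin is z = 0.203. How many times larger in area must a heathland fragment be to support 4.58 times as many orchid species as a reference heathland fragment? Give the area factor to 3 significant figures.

1800

(A₂/A₁)^0.203 = 4.58, so A₂/A₁ = 4.58^(1/0.203) = 4.58^4.926
ln(A₂/A₁) = ln 4.58 / 0.203 = 1.5217 / 0.203 = 7.4961
A₂/A₁ = e^7.4961 ≈ 1801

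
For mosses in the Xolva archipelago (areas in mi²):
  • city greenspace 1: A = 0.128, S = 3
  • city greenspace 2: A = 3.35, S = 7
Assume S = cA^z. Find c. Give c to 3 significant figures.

5.11

z = ln(S₂/S₁) / ln(A₂/A₁) = ln(7/3) / ln(3.35/0.128) = 0.8473 / 3.2647 = 0.2595
c = S₁ / A₁^z = 3 / 0.128^0.2595 = 3 / 0.5865 = 5.115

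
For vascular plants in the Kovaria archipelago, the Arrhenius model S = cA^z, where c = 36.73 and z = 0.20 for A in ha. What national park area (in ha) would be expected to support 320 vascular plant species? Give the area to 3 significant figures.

320 = 36.73 × A^0.2  ⇒  A^0.2 = 320/36.73 = 8.712
ln A = ln(8.712) / 0.2 = 2.1647 / 0.2 = 10.8236
A = e^10.8236 ≈ 50193 ha

50200 ha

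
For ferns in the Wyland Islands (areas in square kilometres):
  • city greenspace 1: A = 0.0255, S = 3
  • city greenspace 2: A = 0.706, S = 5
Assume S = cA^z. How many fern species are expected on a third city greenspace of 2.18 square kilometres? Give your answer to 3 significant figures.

5.95

z = ln(5/3) / ln(0.706/0.0255) = 0.5108 / 3.3209 = 0.1538
c = 3 / 0.0255^0.1538 = 3 / 0.5687 = 5.275
S₃ = 5.275 × 2.18^0.1538 = 5.275 × 1.127 ≈ 5.947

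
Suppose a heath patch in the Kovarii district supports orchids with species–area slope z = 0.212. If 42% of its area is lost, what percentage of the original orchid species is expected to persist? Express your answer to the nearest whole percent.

89%

S_new/S_old = (A_new/A_old)^z = 0.58^0.212
= exp(0.212 × ln 0.58) = exp(0.212 × -0.5447) = exp(-0.1155) ≈ 0.8909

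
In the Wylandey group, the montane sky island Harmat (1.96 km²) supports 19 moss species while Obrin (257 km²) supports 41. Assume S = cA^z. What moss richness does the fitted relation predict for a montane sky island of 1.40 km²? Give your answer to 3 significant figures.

18.0

z = ln(41/19) / ln(257/1.96) = 0.7691 / 4.8761 = 0.1577
c = 19 / 1.96^0.1577 = 19 / 1.112 = 17.09
S₃ = 17.09 × 1.4^0.1577 = 17.09 × 1.055 ≈ 18.02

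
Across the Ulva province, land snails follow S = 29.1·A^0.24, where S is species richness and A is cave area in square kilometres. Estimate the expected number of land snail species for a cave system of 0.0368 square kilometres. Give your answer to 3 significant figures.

S = 29.1 × 0.0368^0.24 = 29.1 × 0.4527 ≈ 13.17

13.2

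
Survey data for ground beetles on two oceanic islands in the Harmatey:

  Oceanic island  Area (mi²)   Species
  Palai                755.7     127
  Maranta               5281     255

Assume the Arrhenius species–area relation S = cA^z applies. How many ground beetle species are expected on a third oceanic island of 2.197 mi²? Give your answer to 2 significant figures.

z = ln(255/127) / ln(5281/755.7) = 0.6971 / 1.9442 = 0.3585
c = 127 / 755.7^0.3585 = 127 / 10.76 = 11.8
S₃ = 11.8 × 2.197^0.3585 = 11.8 × 1.326 ≈ 15.64

16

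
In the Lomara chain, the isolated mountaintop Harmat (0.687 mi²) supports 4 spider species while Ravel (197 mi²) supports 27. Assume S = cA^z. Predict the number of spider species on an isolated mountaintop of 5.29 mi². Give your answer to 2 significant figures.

8.0

z = ln(27/4) / ln(197/0.687) = 1.9095 / 5.6586 = 0.3375
c = 4 / 0.687^0.3375 = 4 / 0.881 = 4.54
S₃ = 4.54 × 5.29^0.3375 = 4.54 × 1.754 ≈ 7.966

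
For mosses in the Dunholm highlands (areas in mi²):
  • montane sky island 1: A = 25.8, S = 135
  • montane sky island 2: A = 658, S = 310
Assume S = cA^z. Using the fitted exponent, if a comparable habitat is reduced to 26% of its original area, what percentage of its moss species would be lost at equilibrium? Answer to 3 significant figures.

z = ln(310/135) / ln(658/25.8) = 0.8313 / 3.2388 = 0.2567
S_new/S_old = (A_new/A_old)^z = 0.26^0.2567 = exp(0.2567 × -1.3471) = 0.7077
Fraction lost = 1 − 0.7077 = 0.2923

29.2%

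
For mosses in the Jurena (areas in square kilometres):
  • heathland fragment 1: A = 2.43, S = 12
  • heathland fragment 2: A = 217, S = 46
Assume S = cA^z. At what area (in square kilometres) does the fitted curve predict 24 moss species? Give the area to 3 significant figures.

24.7 square kilometres

z = ln(46/12) / ln(217/2.43) = 1.3437 / 4.4920 = 0.2991
c = 12 / 2.43^0.2991 = 12 / 1.304 = 9.201
A = (24/9.201)^(1/0.2991) ⇒ ln A = ln(2.608)/0.2991 = 3.2050
A = e^3.2050 ≈ 24.66 square kilometres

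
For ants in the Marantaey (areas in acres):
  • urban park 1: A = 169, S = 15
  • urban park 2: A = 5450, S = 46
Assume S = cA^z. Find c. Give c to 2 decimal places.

z = ln(S₂/S₁) / ln(A₂/A₁) = ln(46/15) / ln(5450/169) = 1.1206 / 3.4735 = 0.3226
c = S₁ / A₁^z = 15 / 169^0.3226 = 15 / 5.233 = 2.866

2.87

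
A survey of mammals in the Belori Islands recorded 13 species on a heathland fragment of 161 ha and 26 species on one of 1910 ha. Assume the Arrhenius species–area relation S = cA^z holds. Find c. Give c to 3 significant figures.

3.13

z = ln(S₂/S₁) / ln(A₂/A₁) = ln(26/13) / ln(1910/161) = 0.6931 / 2.4735 = 0.2802
c = S₁ / A₁^z = 13 / 161^0.2802 = 13 / 4.154 = 3.13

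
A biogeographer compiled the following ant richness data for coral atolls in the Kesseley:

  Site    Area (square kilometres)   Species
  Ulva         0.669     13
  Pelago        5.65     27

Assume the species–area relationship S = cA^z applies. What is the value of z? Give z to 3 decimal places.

Taking logs: ln S = ln c + z ln A, so z = (ln S₂ − ln S₁)/(ln A₂ − ln A₁).
z = ln(27/13) / ln(5.65/0.669) = ln(2.077) / ln(8.445) = 0.7309 / 2.1336 = 0.3426

0.343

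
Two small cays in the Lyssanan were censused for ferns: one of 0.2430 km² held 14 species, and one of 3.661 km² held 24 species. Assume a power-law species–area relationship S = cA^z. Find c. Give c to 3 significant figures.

z = ln(S₂/S₁) / ln(A₂/A₁) = ln(24/14) / ln(3.661/0.243) = 0.5390 / 2.7124 = 0.1987
c = S₁ / A₁^z = 14 / 0.243^0.1987 = 14 / 0.7549 = 18.54

18.5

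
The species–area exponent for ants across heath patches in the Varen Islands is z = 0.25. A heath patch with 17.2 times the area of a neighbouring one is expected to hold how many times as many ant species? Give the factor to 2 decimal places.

S₂/S₁ = (A₂/A₁)^z = 17.2^0.25
ln(S₂/S₁) = 0.25 × ln 17.2 = 0.25 × 2.8449 = 0.7112
S₂/S₁ = e^0.7112 ≈ 2.036

2.04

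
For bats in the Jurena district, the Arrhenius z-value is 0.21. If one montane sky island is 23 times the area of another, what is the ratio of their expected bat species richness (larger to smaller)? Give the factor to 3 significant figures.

1.93

S₂/S₁ = (A₂/A₁)^z = 23^0.21
ln(S₂/S₁) = 0.21 × ln 23 = 0.21 × 3.1355 = 0.6585
S₂/S₁ = e^0.6585 ≈ 1.932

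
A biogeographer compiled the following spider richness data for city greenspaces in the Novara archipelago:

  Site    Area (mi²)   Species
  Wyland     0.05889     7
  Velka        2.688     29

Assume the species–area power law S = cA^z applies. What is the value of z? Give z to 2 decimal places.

0.37

Taking logs: ln S = ln c + z ln A, so z = (ln S₂ − ln S₁)/(ln A₂ − ln A₁).
z = ln(29/7) / ln(2.688/0.05889) = ln(4.143) / ln(45.64) = 1.4214 / 3.8209 = 0.3720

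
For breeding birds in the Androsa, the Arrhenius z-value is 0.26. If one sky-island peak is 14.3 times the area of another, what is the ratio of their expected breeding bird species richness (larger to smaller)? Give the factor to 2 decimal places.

S₂/S₁ = (A₂/A₁)^z = 14.3^0.26
ln(S₂/S₁) = 0.26 × ln 14.3 = 0.26 × 2.6603 = 0.6917
S₂/S₁ = e^0.6917 ≈ 1.997

2.00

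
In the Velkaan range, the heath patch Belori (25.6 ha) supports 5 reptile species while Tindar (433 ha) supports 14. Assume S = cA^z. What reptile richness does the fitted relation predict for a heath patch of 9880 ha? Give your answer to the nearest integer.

44

z = ln(14/5) / ln(433/25.6) = 1.0296 / 2.8281 = 0.3641
c = 5 / 25.6^0.3641 = 5 / 3.256 = 1.536
S₃ = 1.536 × 9880^0.3641 = 1.536 × 28.47 ≈ 43.71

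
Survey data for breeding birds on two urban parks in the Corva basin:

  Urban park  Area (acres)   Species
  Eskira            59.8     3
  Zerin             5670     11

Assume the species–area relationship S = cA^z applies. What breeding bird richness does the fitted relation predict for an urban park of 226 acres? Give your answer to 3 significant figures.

z = ln(11/3) / ln(5670/59.8) = 1.2993 / 4.5519 = 0.2854
c = 3 / 59.8^0.2854 = 3 / 3.215 = 0.9332
S₃ = 0.9332 × 226^0.2854 = 0.9332 × 4.698 ≈ 4.385

4.38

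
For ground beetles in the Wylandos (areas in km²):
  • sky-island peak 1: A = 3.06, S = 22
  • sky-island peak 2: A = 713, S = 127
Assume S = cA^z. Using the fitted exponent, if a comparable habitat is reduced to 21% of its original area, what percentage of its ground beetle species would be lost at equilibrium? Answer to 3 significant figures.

39.5%

z = ln(127/22) / ln(713/3.06) = 1.7531 / 5.4511 = 0.3216
S_new/S_old = (A_new/A_old)^z = 0.21^0.3216 = exp(0.3216 × -1.5606) = 0.6054
Fraction lost = 1 − 0.6054 = 0.3946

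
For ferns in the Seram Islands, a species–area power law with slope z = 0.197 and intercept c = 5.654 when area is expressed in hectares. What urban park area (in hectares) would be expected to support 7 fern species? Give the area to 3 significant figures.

2.96 hectares

7 = 5.654 × A^0.197  ⇒  A^0.197 = 7/5.654 = 1.238
ln A = ln(1.238) / 0.197 = 0.2135 / 0.197 = 1.0840
A = e^1.0840 ≈ 2.956 hectares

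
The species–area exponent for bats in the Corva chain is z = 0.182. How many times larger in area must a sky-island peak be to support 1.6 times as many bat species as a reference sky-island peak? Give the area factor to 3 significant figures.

13.2

(A₂/A₁)^0.182 = 1.6, so A₂/A₁ = 1.6^(1/0.182) = 1.6^5.495
ln(A₂/A₁) = ln 1.6 / 0.182 = 0.4700 / 0.182 = 2.5824
A₂/A₁ = e^2.5824 ≈ 13.23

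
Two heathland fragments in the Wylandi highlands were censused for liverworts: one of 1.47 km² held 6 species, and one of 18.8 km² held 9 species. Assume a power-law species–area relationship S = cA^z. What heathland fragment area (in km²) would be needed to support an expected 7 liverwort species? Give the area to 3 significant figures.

3.87 km²

z = ln(9/6) / ln(18.8/1.47) = 0.4055 / 2.5486 = 0.1591
c = 6 / 1.47^0.1591 = 6 / 1.063 = 5.643
A = (7/5.643)^(1/0.1591) ⇒ ln A = ln(1.24)/0.1591 = 1.3542
A = e^1.3542 ≈ 3.874 km²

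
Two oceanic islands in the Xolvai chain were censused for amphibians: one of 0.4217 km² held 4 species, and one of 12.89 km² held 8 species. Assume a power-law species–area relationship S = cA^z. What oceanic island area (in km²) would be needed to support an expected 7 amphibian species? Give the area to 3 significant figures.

z = ln(8/4) / ln(12.89/0.4217) = 0.6931 / 3.4199 = 0.2027
c = 4 / 0.4217^0.2027 = 4 / 0.8395 = 4.765
A = (7/4.765)^(1/0.2027) ⇒ ln A = ln(1.469)/0.2027 = 1.8976
A = e^1.8976 ≈ 6.67 km²

6.67 km²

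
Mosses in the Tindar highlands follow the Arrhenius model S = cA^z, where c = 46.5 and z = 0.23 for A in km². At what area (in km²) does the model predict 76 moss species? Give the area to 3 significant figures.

8.47 km²

76 = 46.5 × A^0.23  ⇒  A^0.23 = 76/46.5 = 1.634
ln A = ln(1.634) / 0.23 = 0.4913 / 0.23 = 2.1360
A = e^2.1360 ≈ 8.466 km²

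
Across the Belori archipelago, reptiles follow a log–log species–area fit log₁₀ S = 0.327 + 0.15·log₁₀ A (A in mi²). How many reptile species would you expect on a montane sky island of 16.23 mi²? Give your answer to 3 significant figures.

3.23

S = 2.123 × 16.23^0.15
ln S = ln 2.123 + 0.15 × ln 16.23 = 0.7529 + 0.15 × 2.7869 = 1.1710
S = e^1.1710 ≈ 3.225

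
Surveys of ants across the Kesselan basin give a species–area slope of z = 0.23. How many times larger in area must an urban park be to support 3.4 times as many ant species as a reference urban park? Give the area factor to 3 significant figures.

205

(A₂/A₁)^0.23 = 3.4, so A₂/A₁ = 3.4^(1/0.23) = 3.4^4.348
ln(A₂/A₁) = ln 3.4 / 0.23 = 1.2238 / 0.23 = 5.3208
A₂/A₁ = e^5.3208 ≈ 204.5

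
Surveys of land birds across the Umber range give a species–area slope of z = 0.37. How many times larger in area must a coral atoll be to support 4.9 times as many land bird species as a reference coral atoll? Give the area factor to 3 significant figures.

73.3

(A₂/A₁)^0.37 = 4.9, so A₂/A₁ = 4.9^(1/0.37) = 4.9^2.703
ln(A₂/A₁) = ln 4.9 / 0.37 = 1.5892 / 0.37 = 4.2952
A₂/A₁ = e^4.2952 ≈ 73.35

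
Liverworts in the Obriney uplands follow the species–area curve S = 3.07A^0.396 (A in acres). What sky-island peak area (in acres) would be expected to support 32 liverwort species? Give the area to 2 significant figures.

370 acres

32 = 3.07 × A^0.396  ⇒  A^0.396 = 32/3.07 = 10.42
ln A = ln(10.42) / 0.396 = 2.3441 / 0.396 = 5.9193
A = e^5.9193 ≈ 372.2 acres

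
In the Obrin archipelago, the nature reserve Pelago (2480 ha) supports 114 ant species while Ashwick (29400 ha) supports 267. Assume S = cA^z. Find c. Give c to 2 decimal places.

7.74

z = ln(S₂/S₁) / ln(A₂/A₁) = ln(267/114) / ln(29400/2480) = 0.8511 / 2.4727 = 0.3442
c = S₁ / A₁^z = 114 / 2480^0.3442 = 114 / 14.73 = 7.738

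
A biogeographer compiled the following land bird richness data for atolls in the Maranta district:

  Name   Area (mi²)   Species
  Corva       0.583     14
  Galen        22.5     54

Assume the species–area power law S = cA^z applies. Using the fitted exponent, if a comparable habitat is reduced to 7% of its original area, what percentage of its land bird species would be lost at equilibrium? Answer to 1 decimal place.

62.6%

z = ln(54/14) / ln(22.5/0.583) = 1.3499 / 3.6531 = 0.3695
S_new/S_old = (A_new/A_old)^z = 0.07^0.3695 = exp(0.3695 × -2.6593) = 0.3743
Fraction lost = 1 − 0.3743 = 0.6257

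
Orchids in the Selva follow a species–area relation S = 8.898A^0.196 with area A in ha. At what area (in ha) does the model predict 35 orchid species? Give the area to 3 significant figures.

1080 ha

35 = 8.898 × A^0.196  ⇒  A^0.196 = 35/8.898 = 3.933
ln A = ln(3.933) / 0.196 = 1.3695 / 0.196 = 6.9874
A = e^6.9874 ≈ 1083 ha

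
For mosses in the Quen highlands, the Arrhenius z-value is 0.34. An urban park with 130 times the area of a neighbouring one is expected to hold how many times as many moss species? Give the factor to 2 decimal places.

5.23

S₂/S₁ = (A₂/A₁)^z = 130^0.34
ln(S₂/S₁) = 0.34 × ln 130 = 0.34 × 4.8675 = 1.6550
S₂/S₁ = e^1.6550 ≈ 5.233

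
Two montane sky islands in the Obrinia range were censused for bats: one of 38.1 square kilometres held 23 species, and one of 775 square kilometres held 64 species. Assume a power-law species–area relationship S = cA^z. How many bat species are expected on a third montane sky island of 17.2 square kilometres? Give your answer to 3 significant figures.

17.6

z = ln(64/23) / ln(775/38.1) = 1.0234 / 3.0126 = 0.3397
c = 23 / 38.1^0.3397 = 23 / 3.444 = 6.679
S₃ = 6.679 × 17.2^0.3397 = 6.679 × 2.628 ≈ 17.55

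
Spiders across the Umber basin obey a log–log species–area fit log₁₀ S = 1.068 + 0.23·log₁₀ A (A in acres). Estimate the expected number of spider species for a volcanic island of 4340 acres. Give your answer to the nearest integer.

S = 11.69 × 4340^0.23 = 11.69 × 6.865 ≈ 80.28

80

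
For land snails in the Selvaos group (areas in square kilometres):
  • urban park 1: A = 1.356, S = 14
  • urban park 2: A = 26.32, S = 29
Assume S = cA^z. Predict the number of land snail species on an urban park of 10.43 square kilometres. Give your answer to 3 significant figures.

23.1

z = ln(29/14) / ln(26.32/1.356) = 0.7282 / 2.9658 = 0.2455
c = 14 / 1.356^0.2455 = 14 / 1.078 = 12.99
S₃ = 12.99 × 10.43^0.2455 = 12.99 × 1.778 ≈ 23.1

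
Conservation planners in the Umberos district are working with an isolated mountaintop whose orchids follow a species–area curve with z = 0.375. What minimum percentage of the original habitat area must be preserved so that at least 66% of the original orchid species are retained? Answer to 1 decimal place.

Need (A_new/A_old)^0.375 = 0.66, so A_new/A_old = 0.66^(1/0.375) = 0.66^2.667
ln(A_new/A_old) = ln 0.66 / 0.375 = -0.4155 / 0.375 = -1.1080
A_new/A_old = e^-1.1080 ≈ 0.3302

33.0%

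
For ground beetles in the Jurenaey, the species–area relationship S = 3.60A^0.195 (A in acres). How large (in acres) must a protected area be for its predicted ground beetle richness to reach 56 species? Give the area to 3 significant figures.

1290000 acres

56 = 3.6 × A^0.195  ⇒  A^0.195 = 56/3.6 = 15.56
ln A = ln(15.56) / 0.195 = 2.7444 / 0.195 = 14.0739
A = e^14.0739 ≈ 1294892 acres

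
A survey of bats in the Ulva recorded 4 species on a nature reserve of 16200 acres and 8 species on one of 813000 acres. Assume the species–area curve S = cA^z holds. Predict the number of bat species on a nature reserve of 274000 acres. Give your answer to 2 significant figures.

z = ln(8/4) / ln(813000/16200) = 0.6931 / 3.9157 = 0.1770
c = 4 / 16200^0.1770 = 4 / 5.561 = 0.7193
S₃ = 0.7193 × 274000^0.1770 = 0.7193 × 9.174 ≈ 6.599

6.6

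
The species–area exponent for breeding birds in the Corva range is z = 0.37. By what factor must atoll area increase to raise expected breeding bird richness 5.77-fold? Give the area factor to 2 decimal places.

(A₂/A₁)^0.37 = 5.77, so A₂/A₁ = 5.77^(1/0.37) = 5.77^2.703
ln(A₂/A₁) = ln 5.77 / 0.37 = 1.7527 / 0.37 = 4.7370
A₂/A₁ = e^4.7370 ≈ 114.1

114.09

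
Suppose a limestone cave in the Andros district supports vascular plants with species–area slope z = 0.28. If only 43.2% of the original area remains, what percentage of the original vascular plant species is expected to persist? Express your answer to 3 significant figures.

S_new/S_old = (A_new/A_old)^z = 0.432^0.28
= exp(0.28 × ln 0.432) = exp(0.28 × -0.8393) = exp(-0.2350) ≈ 0.7906

79.1%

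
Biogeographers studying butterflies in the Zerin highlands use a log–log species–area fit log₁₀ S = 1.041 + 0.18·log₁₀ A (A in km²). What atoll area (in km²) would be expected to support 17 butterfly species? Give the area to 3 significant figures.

11.3 km²

17 = 10.99 × A^0.18  ⇒  A^0.18 = 17/10.99 = 1.547
ln A = ln(1.547) / 0.18 = 0.4362 / 0.18 = 2.4235
A = e^2.4235 ≈ 11.28 km²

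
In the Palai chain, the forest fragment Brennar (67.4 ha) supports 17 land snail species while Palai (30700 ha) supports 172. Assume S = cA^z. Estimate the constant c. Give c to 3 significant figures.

3.46

z = ln(S₂/S₁) / ln(A₂/A₁) = ln(172/17) / ln(30700/67.4) = 2.3143 / 6.1214 = 0.3781
c = S₁ / A₁^z = 17 / 67.4^0.3781 = 17 / 4.913 = 3.46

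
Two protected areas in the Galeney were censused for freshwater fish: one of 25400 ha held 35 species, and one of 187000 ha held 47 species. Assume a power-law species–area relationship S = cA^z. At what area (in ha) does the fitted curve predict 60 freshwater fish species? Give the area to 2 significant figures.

z = ln(47/35) / ln(187000/25400) = 0.2948 / 1.9964 = 0.1477
c = 35 / 25400^0.1477 = 35 / 4.472 = 7.827
A = (60/7.827)^(1/0.1477) ⇒ ln A = ln(7.665)/0.1477 = 13.7925
A = e^13.7925 ≈ 977298 ha

980000 ha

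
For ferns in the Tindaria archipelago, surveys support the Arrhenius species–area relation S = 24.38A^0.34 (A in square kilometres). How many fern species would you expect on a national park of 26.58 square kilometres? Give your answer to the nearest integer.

S = 24.38 × 26.58^0.34 = 24.38 × 3.05 ≈ 74.37

74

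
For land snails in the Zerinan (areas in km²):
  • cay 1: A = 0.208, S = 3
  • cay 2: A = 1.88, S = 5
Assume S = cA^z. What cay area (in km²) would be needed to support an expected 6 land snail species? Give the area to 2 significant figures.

4.1 km²

z = ln(5/3) / ln(1.88/0.208) = 0.5108 / 2.2015 = 0.2320
c = 3 / 0.208^0.2320 = 3 / 0.6946 = 4.319
A = (6/4.319)^(1/0.2320) ⇒ ln A = ln(1.389)/0.2320 = 1.4170
A = e^1.4170 ≈ 4.125 km²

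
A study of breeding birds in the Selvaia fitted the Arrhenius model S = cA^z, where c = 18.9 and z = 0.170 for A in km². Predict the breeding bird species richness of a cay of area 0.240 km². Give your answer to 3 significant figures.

14.8

S = 18.9 × 0.24^0.17 = 18.9 × 0.7846 ≈ 14.83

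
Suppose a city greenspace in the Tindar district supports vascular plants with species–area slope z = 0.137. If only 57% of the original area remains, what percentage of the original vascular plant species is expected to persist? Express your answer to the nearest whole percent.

93%

S_new/S_old = (A_new/A_old)^z = 0.57^0.137
= exp(0.137 × ln 0.57) = exp(0.137 × -0.5621) = exp(-0.0770) ≈ 0.9259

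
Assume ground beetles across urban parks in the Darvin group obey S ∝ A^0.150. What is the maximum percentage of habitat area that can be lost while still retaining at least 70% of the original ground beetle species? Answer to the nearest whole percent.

91%

Need (A_new/A_old)^0.15 = 0.7, so A_new/A_old = 0.7^(1/0.15) = 0.7^6.667
ln(A_new/A_old) = ln 0.7 / 0.15 = -0.3567 / 0.15 = -2.3778
A_new/A_old = e^-2.3778 ≈ 0.09275
Fraction that can be lost = 1 − 0.09275 = 0.9072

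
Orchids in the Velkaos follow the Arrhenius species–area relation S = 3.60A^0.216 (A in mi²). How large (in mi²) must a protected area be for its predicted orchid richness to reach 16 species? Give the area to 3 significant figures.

16 = 3.6 × A^0.216  ⇒  A^0.216 = 16/3.6 = 4.444
ln A = ln(4.444) / 0.216 = 1.4917 / 0.216 = 6.9058
A = e^6.9058 ≈ 998.1 mi²

998 mi²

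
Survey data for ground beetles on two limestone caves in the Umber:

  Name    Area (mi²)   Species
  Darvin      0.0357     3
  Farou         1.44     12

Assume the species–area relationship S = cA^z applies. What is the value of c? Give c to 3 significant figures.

10.5

z = ln(S₂/S₁) / ln(A₂/A₁) = ln(12/3) / ln(1.44/0.0357) = 1.3863 / 3.6972 = 0.3750
c = S₁ / A₁^z = 3 / 0.0357^0.3750 = 3 / 0.2866 = 10.47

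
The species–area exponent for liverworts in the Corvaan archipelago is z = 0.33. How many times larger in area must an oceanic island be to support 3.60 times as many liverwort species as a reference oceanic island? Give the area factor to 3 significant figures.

48.5

(A₂/A₁)^0.33 = 3.6, so A₂/A₁ = 3.6^(1/0.33) = 3.6^3.03
ln(A₂/A₁) = ln 3.6 / 0.33 = 1.2809 / 0.33 = 3.8816
A₂/A₁ = e^3.8816 ≈ 48.5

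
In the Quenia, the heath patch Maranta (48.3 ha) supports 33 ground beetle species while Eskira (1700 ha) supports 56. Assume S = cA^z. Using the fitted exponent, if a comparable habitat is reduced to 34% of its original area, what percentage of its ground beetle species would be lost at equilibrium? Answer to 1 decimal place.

z = ln(56/33) / ln(1700/48.3) = 0.5288 / 3.5610 = 0.1485
S_new/S_old = (A_new/A_old)^z = 0.34^0.1485 = exp(0.1485 × -1.0788) = 0.852
Fraction lost = 1 − 0.852 = 0.148

14.8%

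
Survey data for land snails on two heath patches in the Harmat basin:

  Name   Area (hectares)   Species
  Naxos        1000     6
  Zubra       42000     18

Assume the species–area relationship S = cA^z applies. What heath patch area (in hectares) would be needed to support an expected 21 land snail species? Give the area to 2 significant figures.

71000 hectares

z = ln(18/6) / ln(42000/1000) = 1.0986 / 3.7377 = 0.2939
c = 6 / 1000^0.2939 = 6 / 7.617 = 0.7877
A = (21/0.7877)^(1/0.2939) ⇒ ln A = ln(26.66)/0.2939 = 11.1699
A = e^11.1699 ≈ 70960 hectares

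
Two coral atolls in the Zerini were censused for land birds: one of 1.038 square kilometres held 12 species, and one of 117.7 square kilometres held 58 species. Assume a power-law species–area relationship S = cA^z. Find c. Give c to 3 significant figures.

11.9

z = ln(S₂/S₁) / ln(A₂/A₁) = ln(58/12) / ln(117.7/1.038) = 1.5755 / 4.7308 = 0.3330
c = S₁ / A₁^z = 12 / 1.038^0.3330 = 12 / 1.012 = 11.85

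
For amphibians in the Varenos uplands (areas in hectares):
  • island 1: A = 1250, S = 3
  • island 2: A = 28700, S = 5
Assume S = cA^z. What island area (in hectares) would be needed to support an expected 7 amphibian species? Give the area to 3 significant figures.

z = ln(5/3) / ln(28700/1250) = 0.5108 / 3.1338 = 0.1630
c = 3 / 1250^0.1630 = 3 / 3.198 = 0.9382
A = (7/0.9382)^(1/0.1630) ⇒ ln A = ln(7.461)/0.1630 = 12.3288
A = e^12.3288 ≈ 226116 hectares

226000 hectares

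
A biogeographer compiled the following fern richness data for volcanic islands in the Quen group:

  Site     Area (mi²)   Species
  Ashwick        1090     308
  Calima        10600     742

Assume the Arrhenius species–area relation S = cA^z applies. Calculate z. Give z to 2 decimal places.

0.39

Taking logs: ln S = ln c + z ln A, so z = (ln S₂ − ln S₁)/(ln A₂ − ln A₁).
z = ln(742/308) / ln(10600/1090) = ln(2.409) / ln(9.725) = 0.8792 / 2.2747 = 0.3865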